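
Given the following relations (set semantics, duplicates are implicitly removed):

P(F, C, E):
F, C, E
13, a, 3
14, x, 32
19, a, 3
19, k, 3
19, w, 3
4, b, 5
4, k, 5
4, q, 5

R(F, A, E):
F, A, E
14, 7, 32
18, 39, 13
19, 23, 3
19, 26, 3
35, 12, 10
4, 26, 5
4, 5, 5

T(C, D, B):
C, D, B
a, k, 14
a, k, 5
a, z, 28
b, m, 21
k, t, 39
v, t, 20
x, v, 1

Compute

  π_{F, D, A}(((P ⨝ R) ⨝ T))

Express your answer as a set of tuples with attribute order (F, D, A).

{(14, v, 7), (19, k, 23), (19, k, 26), (19, t, 23), (19, t, 26), (19, z, 23), (19, z, 26), (4, m, 26), (4, m, 5), (4, t, 26), (4, t, 5)}

Natural join on F, E: {(14, x, 32, 7), (19, a, 3, 23), (19, a, 3, 26), (19, k, 3, 23), (19, k, 3, 26), (19, w, 3, 23), (19, w, 3, 26), (4, b, 5, 26), (4, b, 5, 5), (4, k, 5, 26), (4, k, 5, 5), (4, q, 5, 26), (4, q, 5, 5)}
Natural join on C: {(14, x, 32, 7, v, 1), (19, a, 3, 23, k, 14), (19, a, 3, 23, k, 5), (19, a, 3, 23, z, 28), (19, a, 3, 26, k, 14), (19, a, 3, 26, k, 5), (19, a, 3, 26, z, 28), (19, k, 3, 23, t, 39), (19, k, 3, 26, t, 39), (4, b, 5, 26, m, 21), (4, b, 5, 5, m, 21), (4, k, 5, 26, t, 39), (4, k, 5, 5, t, 39)}
π_{F, D, A} gives {(14, v, 7), (19, k, 23), (19, k, 26), (19, t, 23), (19, t, 26), (19, z, 23), (19, z, 26), (4, m, 26), (4, m, 5), (4, t, 26), (4, t, 5)} (2 duplicate(s) eliminated).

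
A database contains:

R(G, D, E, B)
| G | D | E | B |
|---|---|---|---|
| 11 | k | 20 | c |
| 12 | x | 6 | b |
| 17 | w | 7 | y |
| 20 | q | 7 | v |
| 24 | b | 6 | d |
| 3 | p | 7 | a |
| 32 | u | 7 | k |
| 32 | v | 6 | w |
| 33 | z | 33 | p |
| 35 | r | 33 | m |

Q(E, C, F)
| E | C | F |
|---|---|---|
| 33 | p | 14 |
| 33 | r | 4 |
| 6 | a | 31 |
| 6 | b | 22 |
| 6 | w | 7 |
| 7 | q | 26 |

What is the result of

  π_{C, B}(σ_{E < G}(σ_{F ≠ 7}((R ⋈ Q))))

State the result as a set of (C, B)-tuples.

R ⋈ Q (natural join on E): {(12, x, 6, b, a, 31), (12, x, 6, b, b, 22), (12, x, 6, b, w, 7), (17, w, 7, y, q, 26), (20, q, 7, v, q, 26), (24, b, 6, d, a, 31), (24, b, 6, d, b, 22), (24, b, 6, d, w, 7), (3, p, 7, a, q, 26), (32, u, 7, k, q, 26), (32, v, 6, w, a, 31), (32, v, 6, w, b, 22), (32, v, 6, w, w, 7), (33, z, 33, p, p, 14), (33, z, 33, p, r, 4), (35, r, 33, m, p, 14), (35, r, 33, m, r, 4)}
Apply σ_{F ≠ 7}; surviving tuples: {(12, x, 6, b, a, 31), (12, x, 6, b, b, 22), (17, w, 7, y, q, 26), (20, q, 7, v, q, 26), (24, b, 6, d, a, 31), (24, b, 6, d, b, 22), (3, p, 7, a, q, 26), (32, u, 7, k, q, 26), (32, v, 6, w, a, 31), (32, v, 6, w, b, 22), (33, z, 33, p, p, 14), (33, z, 33, p, r, 4), (35, r, 33, m, p, 14), (35, r, 33, m, r, 4)}
Apply σ_{E < G}; surviving tuples: {(12, x, 6, b, a, 31), (12, x, 6, b, b, 22), (17, w, 7, y, q, 26), (20, q, 7, v, q, 26), (24, b, 6, d, a, 31), (24, b, 6, d, b, 22), (32, u, 7, k, q, 26), (32, v, 6, w, a, 31), (32, v, 6, w, b, 22), (35, r, 33, m, p, 14), (35, r, 33, m, r, 4)}
Projecting to C, B: {(a, b), (a, d), (a, w), (b, b), (b, d), (b, w), (p, m), (q, k), (q, v), (q, y), (r, m)}

{(a, b), (a, d), (a, w), (b, b), (b, d), (b, w), (p, m), (q, k), (q, v), (q, y), (r, m)}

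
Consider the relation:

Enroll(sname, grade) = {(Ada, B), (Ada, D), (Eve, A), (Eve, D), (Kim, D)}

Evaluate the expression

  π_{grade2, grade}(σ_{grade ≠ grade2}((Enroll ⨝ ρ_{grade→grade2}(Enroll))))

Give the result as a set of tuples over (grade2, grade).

{(A, D), (B, D), (D, A), (D, B)}

ρ[grade→grade2]: schema becomes (sname, grade2); tuples unchanged.
Enroll ⋈ ρ_{grade→grade2}(Enroll) (natural join on sname): {(Ada, B, B), (Ada, B, D), (Ada, D, B), (Ada, D, D), (Eve, A, A), (Eve, A, D), (Eve, D, A), (Eve, D, D), (Kim, D, D)}
Selection grade ≠ grade2: {(Ada, B, D), (Ada, D, B), (Eve, A, D), (Eve, D, A)}
π_{grade2, grade} gives {(A, D), (B, D), (D, A), (D, B)}.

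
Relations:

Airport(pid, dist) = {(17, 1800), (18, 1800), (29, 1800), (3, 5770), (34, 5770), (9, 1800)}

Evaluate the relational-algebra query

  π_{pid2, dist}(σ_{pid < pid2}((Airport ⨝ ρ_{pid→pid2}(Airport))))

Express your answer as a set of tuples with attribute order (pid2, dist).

{(17, 1800), (18, 1800), (29, 1800), (34, 5770)}

ρ[pid→pid2]: schema becomes (pid2, dist); tuples unchanged.
Natural join on dist: {(17, 1800, 17), (17, 1800, 18), (17, 1800, 29), (17, 1800, 9), (18, 1800, 17), (18, 1800, 18), (18, 1800, 29), (18, 1800, 9), (29, 1800, 17), (29, 1800, 18), (29, 1800, 29), (29, 1800, 9), (3, 5770, 3), (3, 5770, 34), (34, 5770, 3), (34, 5770, 34), (9, 1800, 17), (9, 1800, 18), (9, 1800, 29), (9, 1800, 9)}
Apply σ_{pid < pid2}; surviving tuples: {(17, 1800, 18), (17, 1800, 29), (18, 1800, 29), (3, 5770, 34), (9, 1800, 17), (9, 1800, 18), (9, 1800, 29)}
Projecting to pid2, dist (3 duplicate(s) eliminated): {(17, 1800), (18, 1800), (29, 1800), (34, 5770)}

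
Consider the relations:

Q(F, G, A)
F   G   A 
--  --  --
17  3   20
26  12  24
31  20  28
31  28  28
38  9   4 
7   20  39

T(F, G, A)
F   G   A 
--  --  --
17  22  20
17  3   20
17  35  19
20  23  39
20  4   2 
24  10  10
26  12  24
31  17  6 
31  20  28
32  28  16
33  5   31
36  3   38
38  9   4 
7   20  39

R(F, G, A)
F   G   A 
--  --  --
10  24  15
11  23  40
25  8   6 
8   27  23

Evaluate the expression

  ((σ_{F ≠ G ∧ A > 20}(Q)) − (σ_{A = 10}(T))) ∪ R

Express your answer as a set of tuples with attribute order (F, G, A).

σ[F ≠ G ∧ A > 20]: keep tuples satisfying F ≠ G ∧ A > 20 → {(26, 12, 24), (31, 20, 28), (31, 28, 28), (7, 20, 39)}
σ[A = 10]: keep tuples satisfying A = 10 → {(24, 10, 10)}
Set difference of the two operands is {(26, 12, 24), (31, 20, 28), (31, 28, 28), (7, 20, 39)}.
Set union of the two operands is {(10, 24, 15), (11, 23, 40), (25, 8, 6), (26, 12, 24), (31, 20, 28), (31, 28, 28), (7, 20, 39), (8, 27, 23)}.

{(10, 24, 15), (11, 23, 40), (25, 8, 6), (26, 12, 24), (31, 20, 28), (31, 28, 28), (7, 20, 39), (8, 27, 23)}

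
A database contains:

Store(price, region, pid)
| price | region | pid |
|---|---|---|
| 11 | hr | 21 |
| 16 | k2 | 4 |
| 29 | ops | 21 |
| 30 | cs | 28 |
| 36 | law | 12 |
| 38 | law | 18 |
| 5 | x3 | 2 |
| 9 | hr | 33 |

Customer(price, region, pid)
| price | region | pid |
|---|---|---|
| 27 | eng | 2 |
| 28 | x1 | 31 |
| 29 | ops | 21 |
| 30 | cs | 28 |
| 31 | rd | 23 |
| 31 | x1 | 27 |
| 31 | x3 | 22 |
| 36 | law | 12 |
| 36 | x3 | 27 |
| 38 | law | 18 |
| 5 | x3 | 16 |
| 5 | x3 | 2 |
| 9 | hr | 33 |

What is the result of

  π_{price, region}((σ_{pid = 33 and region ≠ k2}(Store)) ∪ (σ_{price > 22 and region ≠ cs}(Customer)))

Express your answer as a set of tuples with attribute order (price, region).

Filtering on pid = 33 and region ≠ k2 leaves {(9, hr, 33)}.
Filtering on price > 22 and region ≠ cs leaves {(27, eng, 2), (28, x1, 31), (29, ops, 21), (31, rd, 23), (31, x1, 27), (31, x3, 22), (36, law, 12), (36, x3, 27), (38, law, 18)}.
Taking the union: {(27, eng, 2), (28, x1, 31), (29, ops, 21), (31, rd, 23), (31, x1, 27), (31, x3, 22), (36, law, 12), (36, x3, 27), (38, law, 18), (9, hr, 33)}
π[price, region]: project onto (price, region) → {(27, eng), (28, x1), (29, ops), (31, rd), (31, x1), (31, x3), (36, law), (36, x3), (38, law), (9, hr)}

{(27, eng), (28, x1), (29, ops), (31, rd), (31, x1), (31, x3), (36, law), (36, x3), (38, law), (9, hr)}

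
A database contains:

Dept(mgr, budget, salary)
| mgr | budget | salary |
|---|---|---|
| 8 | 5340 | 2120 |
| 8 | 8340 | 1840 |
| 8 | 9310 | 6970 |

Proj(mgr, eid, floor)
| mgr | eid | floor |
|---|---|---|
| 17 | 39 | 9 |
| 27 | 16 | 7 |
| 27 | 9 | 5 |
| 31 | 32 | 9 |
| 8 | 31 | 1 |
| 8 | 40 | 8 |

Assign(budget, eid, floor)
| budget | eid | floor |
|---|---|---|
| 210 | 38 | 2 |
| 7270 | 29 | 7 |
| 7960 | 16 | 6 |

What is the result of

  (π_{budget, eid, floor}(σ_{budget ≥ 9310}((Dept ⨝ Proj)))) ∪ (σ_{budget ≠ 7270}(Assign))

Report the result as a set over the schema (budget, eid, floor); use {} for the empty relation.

{(210, 38, 2), (7960, 16, 6), (9310, 31, 1), (9310, 40, 8)}

Natural join on mgr: {(8, 5340, 2120, 31, 1), (8, 5340, 2120, 40, 8), (8, 8340, 1840, 31, 1), (8, 8340, 1840, 40, 8), (8, 9310, 6970, 31, 1), (8, 9310, 6970, 40, 8)}
σ[budget ≥ 9310]: keep tuples satisfying budget ≥ 9310 → {(8, 9310, 6970, 31, 1), (8, 9310, 6970, 40, 8)}
Projecting to budget, eid, floor: {(9310, 31, 1), (9310, 40, 8)}
σ[budget ≠ 7270]: keep tuples satisfying budget ≠ 7270 → {(210, 38, 2), (7960, 16, 6)}
Taking the union: {(210, 38, 2), (7960, 16, 6), (9310, 31, 1), (9310, 40, 8)}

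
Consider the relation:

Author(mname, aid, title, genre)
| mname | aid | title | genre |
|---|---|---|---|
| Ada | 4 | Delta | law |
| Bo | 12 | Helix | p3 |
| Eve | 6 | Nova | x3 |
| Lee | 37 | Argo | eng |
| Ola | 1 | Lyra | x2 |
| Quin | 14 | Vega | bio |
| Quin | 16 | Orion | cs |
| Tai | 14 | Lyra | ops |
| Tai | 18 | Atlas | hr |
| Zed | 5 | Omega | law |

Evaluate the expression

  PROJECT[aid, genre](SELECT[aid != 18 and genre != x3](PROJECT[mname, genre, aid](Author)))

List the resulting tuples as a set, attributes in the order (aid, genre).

{(1, x2), (12, p3), (14, bio), (14, ops), (16, cs), (37, eng), (4, law), (5, law)}

Projecting to mname, genre, aid: {(Ada, law, 4), (Bo, p3, 12), (Eve, x3, 6), (Lee, eng, 37), (Ola, x2, 1), (Quin, bio, 14), (Quin, cs, 16), (Tai, hr, 18), (Tai, ops, 14), (Zed, law, 5)}
Selection aid != 18 and genre != x3: {(Ada, law, 4), (Bo, p3, 12), (Lee, eng, 37), (Ola, x2, 1), (Quin, bio, 14), (Quin, cs, 16), (Tai, ops, 14), (Zed, law, 5)}
Projecting to aid, genre: {(1, x2), (12, p3), (14, bio), (14, ops), (16, cs), (37, eng), (4, law), (5, law)}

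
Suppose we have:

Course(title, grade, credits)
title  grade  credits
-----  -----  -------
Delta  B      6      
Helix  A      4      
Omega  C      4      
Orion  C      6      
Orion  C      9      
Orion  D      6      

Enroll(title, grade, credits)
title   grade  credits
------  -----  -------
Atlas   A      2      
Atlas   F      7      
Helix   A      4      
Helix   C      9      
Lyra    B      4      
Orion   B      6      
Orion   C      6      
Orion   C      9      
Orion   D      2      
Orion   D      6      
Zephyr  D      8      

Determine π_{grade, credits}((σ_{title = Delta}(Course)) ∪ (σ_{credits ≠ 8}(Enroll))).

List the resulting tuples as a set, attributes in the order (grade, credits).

Apply σ_{title = Delta}; surviving tuples: {(Delta, B, 6)}
Apply σ_{credits ≠ 8}; surviving tuples: {(Atlas, A, 2), (Atlas, F, 7), (Helix, A, 4), (Helix, C, 9), (Lyra, B, 4), (Orion, B, 6), (Orion, C, 6), (Orion, C, 9), (Orion, D, 2), (Orion, D, 6)}
Union: {(Delta, B, 6)} with {(Atlas, A, 2), (Atlas, F, 7), (Helix, A, 4), (Helix, C, 9), (Lyra, B, 4), (Orion, B, 6), (Orion, C, 6), (Orion, C, 9), (Orion, D, 2), (Orion, D, 6)} → {(Atlas, A, 2), (Atlas, F, 7), (Delta, B, 6), (Helix, A, 4), (Helix, C, 9), (Lyra, B, 4), (Orion, B, 6), (Orion, C, 6), (Orion, C, 9), (Orion, D, 2), (Orion, D, 6)}
Projecting to grade, credits (2 duplicate(s) eliminated): {(A, 2), (A, 4), (B, 4), (B, 6), (C, 6), (C, 9), (D, 2), (D, 6), (F, 7)}

{(A, 2), (A, 4), (B, 4), (B, 6), (C, 6), (C, 9), (D, 2), (D, 6), (F, 7)}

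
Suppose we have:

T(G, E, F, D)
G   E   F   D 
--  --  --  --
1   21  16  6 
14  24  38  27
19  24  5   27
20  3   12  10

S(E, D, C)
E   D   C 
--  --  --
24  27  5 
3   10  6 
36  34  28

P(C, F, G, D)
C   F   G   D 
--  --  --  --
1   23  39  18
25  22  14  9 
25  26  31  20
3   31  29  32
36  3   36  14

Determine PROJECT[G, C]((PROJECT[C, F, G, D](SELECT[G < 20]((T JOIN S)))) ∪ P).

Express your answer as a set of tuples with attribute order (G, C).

Natural join on E, D: {(14, 24, 38, 27, 5), (19, 24, 5, 27, 5), (20, 3, 12, 10, 6)}
Filtering on G < 20 leaves {(14, 24, 38, 27, 5), (19, 24, 5, 27, 5)}.
π[C, F, G, D]: project onto (C, F, G, D) → {(5, 38, 14, 27), (5, 5, 19, 27)}
Union: {(5, 38, 14, 27), (5, 5, 19, 27)} with {(1, 23, 39, 18), (25, 22, 14, 9), (25, 26, 31, 20), (3, 31, 29, 32), (36, 3, 36, 14)} → {(1, 23, 39, 18), (25, 22, 14, 9), (25, 26, 31, 20), (3, 31, 29, 32), (36, 3, 36, 14), (5, 38, 14, 27), (5, 5, 19, 27)}
π[G, C]: project onto (G, C) → {(14, 25), (14, 5), (19, 5), (29, 3), (31, 25), (36, 36), (39, 1)}

{(14, 25), (14, 5), (19, 5), (29, 3), (31, 25), (36, 36), (39, 1)}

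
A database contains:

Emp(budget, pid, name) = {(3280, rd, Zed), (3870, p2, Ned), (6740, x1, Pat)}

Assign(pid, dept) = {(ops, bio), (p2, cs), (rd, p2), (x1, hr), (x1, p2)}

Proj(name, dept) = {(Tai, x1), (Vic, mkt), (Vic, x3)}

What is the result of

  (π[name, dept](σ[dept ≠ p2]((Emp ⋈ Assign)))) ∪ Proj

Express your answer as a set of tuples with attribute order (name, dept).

Natural join on pid: {(3280, rd, Zed, p2), (3870, p2, Ned, cs), (6740, x1, Pat, hr), (6740, x1, Pat, p2)}
Selection dept ≠ p2: {(3870, p2, Ned, cs), (6740, x1, Pat, hr)}
Keep only column(s) name, dept: {(Ned, cs), (Pat, hr)}
Set union of the two operands is {(Ned, cs), (Pat, hr), (Tai, x1), (Vic, mkt), (Vic, x3)}.

{(Ned, cs), (Pat, hr), (Tai, x1), (Vic, mkt), (Vic, x3)}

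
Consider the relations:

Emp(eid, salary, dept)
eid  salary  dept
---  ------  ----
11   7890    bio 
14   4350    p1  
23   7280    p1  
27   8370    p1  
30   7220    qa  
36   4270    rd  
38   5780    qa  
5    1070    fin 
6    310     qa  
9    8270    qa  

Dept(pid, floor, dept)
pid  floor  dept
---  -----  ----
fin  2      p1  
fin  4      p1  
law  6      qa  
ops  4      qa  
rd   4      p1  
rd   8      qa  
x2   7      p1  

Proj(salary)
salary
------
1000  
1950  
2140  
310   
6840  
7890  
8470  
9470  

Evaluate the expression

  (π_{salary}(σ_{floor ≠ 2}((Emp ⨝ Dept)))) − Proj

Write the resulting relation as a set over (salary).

Natural join on dept: {(14, 4350, p1, fin, 2), (14, 4350, p1, fin, 4), (14, 4350, p1, rd, 4), (14, 4350, p1, x2, 7), (23, 7280, p1, fin, 2), (23, 7280, p1, fin, 4), (23, 7280, p1, rd, 4), (23, 7280, p1, x2, 7), (27, 8370, p1, fin, 2), (27, 8370, p1, fin, 4), (27, 8370, p1, rd, 4), (27, 8370, p1, x2, 7), (30, 7220, qa, law, 6), (30, 7220, qa, ops, 4), (30, 7220, qa, rd, 8), (38, 5780, qa, law, 6), (38, 5780, qa, ops, 4), (38, 5780, qa, rd, 8), (6, 310, qa, law, 6), (6, 310, qa, ops, 4), (6, 310, qa, rd, 8), (9, 8270, qa, law, 6), (9, 8270, qa, ops, 4), (9, 8270, qa, rd, 8)}
Selection floor ≠ 2: {(14, 4350, p1, fin, 4), (14, 4350, p1, rd, 4), (14, 4350, p1, x2, 7), (23, 7280, p1, fin, 4), (23, 7280, p1, rd, 4), (23, 7280, p1, x2, 7), (27, 8370, p1, fin, 4), (27, 8370, p1, rd, 4), (27, 8370, p1, x2, 7), (30, 7220, qa, law, 6), (30, 7220, qa, ops, 4), (30, 7220, qa, rd, 8), (38, 5780, qa, law, 6), (38, 5780, qa, ops, 4), (38, 5780, qa, rd, 8), (6, 310, qa, law, 6), (6, 310, qa, ops, 4), (6, 310, qa, rd, 8), (9, 8270, qa, law, 6), (9, 8270, qa, ops, 4), (9, 8270, qa, rd, 8)}
π[salary]: project onto (salary) (14 duplicate(s) eliminated) → {310, 4350, 5780, 7220, 7280, 8270, 8370}
Taking the difference: {4350, 5780, 7220, 7280, 8270, 8370}

{4350, 5780, 7220, 7280, 8270, 8370}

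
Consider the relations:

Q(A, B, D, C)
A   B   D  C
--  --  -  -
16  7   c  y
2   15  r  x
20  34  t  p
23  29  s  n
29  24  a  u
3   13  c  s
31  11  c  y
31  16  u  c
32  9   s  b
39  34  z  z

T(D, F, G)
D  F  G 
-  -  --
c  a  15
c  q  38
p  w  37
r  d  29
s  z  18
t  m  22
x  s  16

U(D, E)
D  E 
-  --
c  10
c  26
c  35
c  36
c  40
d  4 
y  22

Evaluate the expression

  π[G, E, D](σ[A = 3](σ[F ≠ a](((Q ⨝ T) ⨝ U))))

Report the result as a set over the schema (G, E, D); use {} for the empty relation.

Joining Q and T on D yields {(16, 7, c, y, a, 15), (16, 7, c, y, q, 38), (2, 15, r, x, d, 29), (20, 34, t, p, m, 22), (23, 29, s, n, z, 18), (3, 13, c, s, a, 15), (3, 13, c, s, q, 38), (31, 11, c, y, a, 15), (31, 11, c, y, q, 38), (32, 9, s, b, z, 18)}.
Joining (Q ⨝ T) and U on D yields {(16, 7, c, y, a, 15, 10), (16, 7, c, y, a, 15, 26), (16, 7, c, y, a, 15, 35), (16, 7, c, y, a, 15, 36), (16, 7, c, y, a, 15, 40), (16, 7, c, y, q, 38, 10), (16, 7, c, y, q, 38, 26), (16, 7, c, y, q, 38, 35), (16, 7, c, y, q, 38, 36), (16, 7, c, y, q, 38, 40), (3, 13, c, s, a, 15, 10), (3, 13, c, s, a, 15, 26), (3, 13, c, s, a, 15, 35), (3, 13, c, s, a, 15, 36), (3, 13, c, s, a, 15, 40), (3, 13, c, s, q, 38, 10), (3, 13, c, s, q, 38, 26), (3, 13, c, s, q, 38, 35), (3, 13, c, s, q, 38, 36), (3, 13, c, s, q, 38, 40), (31, 11, c, y, a, 15, 10), (31, 11, c, y, a, 15, 26), (31, 11, c, y, a, 15, 35), (31, 11, c, y, a, 15, 36), (31, 11, c, y, a, 15, 40), (31, 11, c, y, q, 38, 10), (31, 11, c, y, q, 38, 26), (31, 11, c, y, q, 38, 35), (31, 11, c, y, q, 38, 36), (31, 11, c, y, q, 38, 40)}.
Filtering on F ≠ a leaves {(16, 7, c, y, q, 38, 10), (16, 7, c, y, q, 38, 26), (16, 7, c, y, q, 38, 35), (16, 7, c, y, q, 38, 36), (16, 7, c, y, q, 38, 40), (3, 13, c, s, q, 38, 10), (3, 13, c, s, q, 38, 26), (3, 13, c, s, q, 38, 35), (3, 13, c, s, q, 38, 36), (3, 13, c, s, q, 38, 40), (31, 11, c, y, q, 38, 10), (31, 11, c, y, q, 38, 26), (31, 11, c, y, q, 38, 35), (31, 11, c, y, q, 38, 36), (31, 11, c, y, q, 38, 40)}.
Filtering on A = 3 leaves {(3, 13, c, s, q, 38, 10), (3, 13, c, s, q, 38, 26), (3, 13, c, s, q, 38, 35), (3, 13, c, s, q, 38, 36), (3, 13, c, s, q, 38, 40)}.
π_{G, E, D} gives {(38, 10, c), (38, 26, c), (38, 35, c), (38, 36, c), (38, 40, c)}.

{(38, 10, c), (38, 26, c), (38, 35, c), (38, 36, c), (38, 40, c)}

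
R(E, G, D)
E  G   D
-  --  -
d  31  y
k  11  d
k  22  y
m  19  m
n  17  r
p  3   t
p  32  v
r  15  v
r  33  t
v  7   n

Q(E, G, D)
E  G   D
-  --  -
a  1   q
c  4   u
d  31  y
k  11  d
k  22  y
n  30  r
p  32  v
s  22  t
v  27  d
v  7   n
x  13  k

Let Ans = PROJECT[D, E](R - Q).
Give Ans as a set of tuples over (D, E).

{(m, m), (r, n), (t, p), (t, r), (v, r)}

Difference: {(d, 31, y), (k, 11, d), (k, 22, y), (m, 19, m), (n, 17, r), (p, 3, t), (p, 32, v), (r, 15, v), (r, 33, t), (v, 7, n)} with {(a, 1, q), (c, 4, u), (d, 31, y), (k, 11, d), (k, 22, y), (n, 30, r), (p, 32, v), (s, 22, t), (v, 27, d), (v, 7, n), (x, 13, k)} → {(m, 19, m), (n, 17, r), (p, 3, t), (r, 15, v), (r, 33, t)}
π_{D, E} gives {(m, m), (r, n), (t, p), (t, r), (v, r)}.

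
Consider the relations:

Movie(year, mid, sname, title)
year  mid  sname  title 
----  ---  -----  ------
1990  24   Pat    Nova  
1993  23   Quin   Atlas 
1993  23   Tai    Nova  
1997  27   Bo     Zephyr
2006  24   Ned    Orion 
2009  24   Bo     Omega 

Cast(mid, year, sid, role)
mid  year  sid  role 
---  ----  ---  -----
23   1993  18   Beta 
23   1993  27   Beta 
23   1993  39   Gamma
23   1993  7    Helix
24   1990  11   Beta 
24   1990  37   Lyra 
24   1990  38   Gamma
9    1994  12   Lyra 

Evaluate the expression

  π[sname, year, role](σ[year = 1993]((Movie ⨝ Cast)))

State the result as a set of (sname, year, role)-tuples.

{(Quin, 1993, Beta), (Quin, 1993, Gamma), (Quin, 1993, Helix), (Tai, 1993, Beta), (Tai, 1993, Gamma), (Tai, 1993, Helix)}

Movie ⋈ Cast (natural join on year, mid): {(1990, 24, Pat, Nova, 11, Beta), (1990, 24, Pat, Nova, 37, Lyra), (1990, 24, Pat, Nova, 38, Gamma), (1993, 23, Quin, Atlas, 18, Beta), (1993, 23, Quin, Atlas, 27, Beta), (1993, 23, Quin, Atlas, 39, Gamma), (1993, 23, Quin, Atlas, 7, Helix), (1993, 23, Tai, Nova, 18, Beta), (1993, 23, Tai, Nova, 27, Beta), (1993, 23, Tai, Nova, 39, Gamma), (1993, 23, Tai, Nova, 7, Helix)}
σ[year = 1993]: keep tuples satisfying year = 1993 → {(1993, 23, Quin, Atlas, 18, Beta), (1993, 23, Quin, Atlas, 27, Beta), (1993, 23, Quin, Atlas, 39, Gamma), (1993, 23, Quin, Atlas, 7, Helix), (1993, 23, Tai, Nova, 18, Beta), (1993, 23, Tai, Nova, 27, Beta), (1993, 23, Tai, Nova, 39, Gamma), (1993, 23, Tai, Nova, 7, Helix)}
π_{sname, year, role} gives {(Quin, 1993, Beta), (Quin, 1993, Gamma), (Quin, 1993, Helix), (Tai, 1993, Beta), (Tai, 1993, Gamma), (Tai, 1993, Helix)} (2 duplicate(s) eliminated).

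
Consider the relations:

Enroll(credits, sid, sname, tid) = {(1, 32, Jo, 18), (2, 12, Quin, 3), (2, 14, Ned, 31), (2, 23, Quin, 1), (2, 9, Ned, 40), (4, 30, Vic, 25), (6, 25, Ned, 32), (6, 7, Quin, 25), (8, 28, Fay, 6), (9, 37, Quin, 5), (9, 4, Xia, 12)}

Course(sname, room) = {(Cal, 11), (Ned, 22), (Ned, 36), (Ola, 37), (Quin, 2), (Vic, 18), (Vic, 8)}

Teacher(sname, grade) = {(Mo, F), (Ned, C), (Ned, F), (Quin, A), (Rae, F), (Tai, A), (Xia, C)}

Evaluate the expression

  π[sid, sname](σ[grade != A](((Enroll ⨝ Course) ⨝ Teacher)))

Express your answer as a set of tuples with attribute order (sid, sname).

Natural join on sname: {(2, 12, Quin, 3, 2), (2, 14, Ned, 31, 22), (2, 14, Ned, 31, 36), (2, 23, Quin, 1, 2), (2, 9, Ned, 40, 22), (2, 9, Ned, 40, 36), (4, 30, Vic, 25, 18), (4, 30, Vic, 25, 8), (6, 25, Ned, 32, 22), (6, 25, Ned, 32, 36), (6, 7, Quin, 25, 2), (9, 37, Quin, 5, 2)}
Natural join on sname: {(2, 12, Quin, 3, 2, A), (2, 14, Ned, 31, 22, C), (2, 14, Ned, 31, 22, F), (2, 14, Ned, 31, 36, C), (2, 14, Ned, 31, 36, F), (2, 23, Quin, 1, 2, A), (2, 9, Ned, 40, 22, C), (2, 9, Ned, 40, 22, F), (2, 9, Ned, 40, 36, C), (2, 9, Ned, 40, 36, F), (6, 25, Ned, 32, 22, C), (6, 25, Ned, 32, 22, F), (6, 25, Ned, 32, 36, C), (6, 25, Ned, 32, 36, F), (6, 7, Quin, 25, 2, A), (9, 37, Quin, 5, 2, A)}
Apply σ_{grade != A}; surviving tuples: {(2, 14, Ned, 31, 22, C), (2, 14, Ned, 31, 22, F), (2, 14, Ned, 31, 36, C), (2, 14, Ned, 31, 36, F), (2, 9, Ned, 40, 22, C), (2, 9, Ned, 40, 22, F), (2, 9, Ned, 40, 36, C), (2, 9, Ned, 40, 36, F), (6, 25, Ned, 32, 22, C), (6, 25, Ned, 32, 22, F), (6, 25, Ned, 32, 36, C), (6, 25, Ned, 32, 36, F)}
π[sid, sname]: project onto (sid, sname) (9 duplicate(s) eliminated) → {(14, Ned), (25, Ned), (9, Ned)}

{(14, Ned), (25, Ned), (9, Ned)}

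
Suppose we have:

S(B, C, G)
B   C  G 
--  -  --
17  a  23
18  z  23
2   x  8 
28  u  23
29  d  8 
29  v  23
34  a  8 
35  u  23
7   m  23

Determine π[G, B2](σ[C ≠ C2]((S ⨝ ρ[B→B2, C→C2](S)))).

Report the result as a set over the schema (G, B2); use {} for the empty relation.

ρ[B→B2, C→C2]: schema becomes (B2, C2, G); tuples unchanged.
S ⋈ ρ[B→B2, C→C2](S) (natural join on G): {(17, a, 23, 17, a), (17, a, 23, 18, z), (17, a, 23, 28, u), (17, a, 23, 29, v), (17, a, 23, 35, u), (17, a, 23, 7, m), (18, z, 23, 17, a), (18, z, 23, 18, z), (18, z, 23, 28, u), (18, z, 23, 29, v), (18, z, 23, 35, u), (18, z, 23, 7, m), (2, x, 8, 2, x), (2, x, 8, 29, d), (2, x, 8, 34, a), (28, u, 23, 17, a), (28, u, 23, 18, z), (28, u, 23, 28, u), (28, u, 23, 29, v), (28, u, 23, 35, u), (28, u, 23, 7, m), (29, d, 8, 2, x), (29, d, 8, 29, d), (29, d, 8, 34, a), (29, v, 23, 17, a), (29, v, 23, 18, z), (29, v, 23, 28, u), (29, v, 23, 29, v), (29, v, 23, 35, u), (29, v, 23, 7, m), (34, a, 8, 2, x), (34, a, 8, 29, d), (34, a, 8, 34, a), (35, u, 23, 17, a), (35, u, 23, 18, z), (35, u, 23, 28, u), (35, u, 23, 29, v), (35, u, 23, 35, u), (35, u, 23, 7, m), (7, m, 23, 17, a), (7, m, 23, 18, z), (7, m, 23, 28, u), (7, m, 23, 29, v), (7, m, 23, 35, u), (7, m, 23, 7, m)}
σ[C ≠ C2]: keep tuples satisfying C ≠ C2 → {(17, a, 23, 18, z), (17, a, 23, 28, u), (17, a, 23, 29, v), (17, a, 23, 35, u), (17, a, 23, 7, m), (18, z, 23, 17, a), (18, z, 23, 28, u), (18, z, 23, 29, v), (18, z, 23, 35, u), (18, z, 23, 7, m), (2, x, 8, 29, d), (2, x, 8, 34, a), (28, u, 23, 17, a), (28, u, 23, 18, z), (28, u, 23, 29, v), (28, u, 23, 7, m), (29, d, 8, 2, x), (29, d, 8, 34, a), (29, v, 23, 17, a), (29, v, 23, 18, z), (29, v, 23, 28, u), (29, v, 23, 35, u), (29, v, 23, 7, m), (34, a, 8, 2, x), (34, a, 8, 29, d), (35, u, 23, 17, a), (35, u, 23, 18, z), (35, u, 23, 29, v), (35, u, 23, 7, m), (7, m, 23, 17, a), (7, m, 23, 18, z), (7, m, 23, 28, u), (7, m, 23, 29, v), (7, m, 23, 35, u)}
π[G, B2]: project onto (G, B2) (25 duplicate(s) eliminated) → {(23, 17), (23, 18), (23, 28), (23, 29), (23, 35), (23, 7), (8, 2), (8, 29), (8, 34)}

{(23, 17), (23, 18), (23, 28), (23, 29), (23, 35), (23, 7), (8, 2), (8, 29), (8, 34)}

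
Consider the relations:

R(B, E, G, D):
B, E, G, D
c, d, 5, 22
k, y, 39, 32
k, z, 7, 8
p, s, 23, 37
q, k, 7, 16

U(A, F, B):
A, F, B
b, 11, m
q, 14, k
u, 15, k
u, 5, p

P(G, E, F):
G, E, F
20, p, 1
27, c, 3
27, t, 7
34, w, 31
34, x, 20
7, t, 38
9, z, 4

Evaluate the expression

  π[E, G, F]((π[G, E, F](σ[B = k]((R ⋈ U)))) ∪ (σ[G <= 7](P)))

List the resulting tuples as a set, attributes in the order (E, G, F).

{(t, 7, 38), (y, 39, 14), (y, 39, 15), (z, 7, 14), (z, 7, 15)}

Joining R and U on B yields {(k, y, 39, 32, q, 14), (k, y, 39, 32, u, 15), (k, z, 7, 8, q, 14), (k, z, 7, 8, u, 15), (p, s, 23, 37, u, 5)}.
Apply σ_{B = k}; surviving tuples: {(k, y, 39, 32, q, 14), (k, y, 39, 32, u, 15), (k, z, 7, 8, q, 14), (k, z, 7, 8, u, 15)}
Keep only column(s) G, E, F: {(39, y, 14), (39, y, 15), (7, z, 14), (7, z, 15)}
Apply σ_{G <= 7}; surviving tuples: {(7, t, 38)}
Set union of the two operands is {(39, y, 14), (39, y, 15), (7, t, 38), (7, z, 14), (7, z, 15)}.
Keep only column(s) E, G, F: {(t, 7, 38), (y, 39, 14), (y, 39, 15), (z, 7, 14), (z, 7, 15)}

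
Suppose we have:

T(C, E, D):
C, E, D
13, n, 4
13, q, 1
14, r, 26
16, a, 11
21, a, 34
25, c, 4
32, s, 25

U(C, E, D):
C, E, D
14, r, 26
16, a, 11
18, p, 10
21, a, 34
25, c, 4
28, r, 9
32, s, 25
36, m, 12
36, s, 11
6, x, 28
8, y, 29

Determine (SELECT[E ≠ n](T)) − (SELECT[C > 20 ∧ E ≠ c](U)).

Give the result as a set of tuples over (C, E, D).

{(13, q, 1), (14, r, 26), (16, a, 11), (25, c, 4)}

σ[E ≠ n]: keep tuples satisfying E ≠ n → {(13, q, 1), (14, r, 26), (16, a, 11), (21, a, 34), (25, c, 4), (32, s, 25)}
σ[C > 20 ∧ E ≠ c]: keep tuples satisfying C > 20 ∧ E ≠ c → {(21, a, 34), (28, r, 9), (32, s, 25), (36, m, 12), (36, s, 11)}
Taking the difference: {(13, q, 1), (14, r, 26), (16, a, 11), (25, c, 4)}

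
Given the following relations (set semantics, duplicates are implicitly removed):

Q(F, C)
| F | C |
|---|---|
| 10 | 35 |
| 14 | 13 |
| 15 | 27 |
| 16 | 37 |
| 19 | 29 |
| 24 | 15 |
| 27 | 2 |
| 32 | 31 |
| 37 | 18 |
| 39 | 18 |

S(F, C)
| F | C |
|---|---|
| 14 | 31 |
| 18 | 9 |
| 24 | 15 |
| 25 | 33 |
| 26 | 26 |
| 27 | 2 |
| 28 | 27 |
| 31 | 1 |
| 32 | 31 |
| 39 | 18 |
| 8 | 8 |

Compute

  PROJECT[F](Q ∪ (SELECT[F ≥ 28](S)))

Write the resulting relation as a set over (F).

Filtering on F ≥ 28 leaves {(28, 27), (31, 1), (32, 31), (39, 18)}.
Union: {(10, 35), (14, 13), (15, 27), (16, 37), (19, 29), (24, 15), (27, 2), (32, 31), (37, 18), (39, 18)} with {(28, 27), (31, 1), (32, 31), (39, 18)} → {(10, 35), (14, 13), (15, 27), (16, 37), (19, 29), (24, 15), (27, 2), (28, 27), (31, 1), (32, 31), (37, 18), (39, 18)}
Projecting to F: {10, 14, 15, 16, 19, 24, 27, 28, 31, 32, 37, 39}

{10, 14, 15, 16, 19, 24, 27, 28, 31, 32, 37, 39}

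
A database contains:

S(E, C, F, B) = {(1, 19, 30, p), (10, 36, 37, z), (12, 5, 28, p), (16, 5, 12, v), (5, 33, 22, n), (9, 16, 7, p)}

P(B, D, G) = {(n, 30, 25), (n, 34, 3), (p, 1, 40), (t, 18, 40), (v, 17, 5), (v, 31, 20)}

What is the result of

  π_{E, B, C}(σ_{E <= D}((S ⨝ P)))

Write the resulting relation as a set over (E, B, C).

S ⋈ P (natural join on B): {(1, 19, 30, p, 1, 40), (12, 5, 28, p, 1, 40), (16, 5, 12, v, 17, 5), (16, 5, 12, v, 31, 20), (5, 33, 22, n, 30, 25), (5, 33, 22, n, 34, 3), (9, 16, 7, p, 1, 40)}
Filtering on E <= D leaves {(1, 19, 30, p, 1, 40), (16, 5, 12, v, 17, 5), (16, 5, 12, v, 31, 20), (5, 33, 22, n, 30, 25), (5, 33, 22, n, 34, 3)}.
Projecting to E, B, C (2 duplicate(s) eliminated): {(1, p, 19), (16, v, 5), (5, n, 33)}

{(1, p, 19), (16, v, 5), (5, n, 33)}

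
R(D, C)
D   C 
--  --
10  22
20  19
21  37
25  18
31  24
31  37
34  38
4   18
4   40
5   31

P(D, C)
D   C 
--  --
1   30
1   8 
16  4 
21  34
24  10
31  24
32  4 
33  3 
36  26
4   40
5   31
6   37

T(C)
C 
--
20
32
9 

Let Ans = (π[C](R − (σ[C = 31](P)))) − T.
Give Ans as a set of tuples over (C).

{18, 19, 22, 24, 37, 38, 40}

Apply σ_{C = 31}; surviving tuples: {(5, 31)}
Difference: {(10, 22), (20, 19), (21, 37), (25, 18), (31, 24), (31, 37), (34, 38), (4, 18), (4, 40), (5, 31)} with {(5, 31)} → {(10, 22), (20, 19), (21, 37), (25, 18), (31, 24), (31, 37), (34, 38), (4, 18), (4, 40)}
π_{C} gives {18, 19, 22, 24, 37, 38, 40} (2 duplicate(s) eliminated).
Difference: {18, 19, 22, 24, 37, 38, 40} with {20, 32, 9} → {18, 19, 22, 24, 37, 38, 40}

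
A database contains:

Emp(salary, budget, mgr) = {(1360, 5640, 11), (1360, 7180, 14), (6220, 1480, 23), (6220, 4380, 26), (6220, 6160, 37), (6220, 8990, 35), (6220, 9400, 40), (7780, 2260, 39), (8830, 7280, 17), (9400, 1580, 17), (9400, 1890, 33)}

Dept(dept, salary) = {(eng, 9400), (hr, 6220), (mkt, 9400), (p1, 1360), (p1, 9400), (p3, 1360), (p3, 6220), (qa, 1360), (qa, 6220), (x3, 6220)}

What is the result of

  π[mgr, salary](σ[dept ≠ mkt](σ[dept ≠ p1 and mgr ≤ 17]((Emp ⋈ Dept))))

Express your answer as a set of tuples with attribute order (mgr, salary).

Joining Emp and Dept on salary yields {(1360, 5640, 11, p1), (1360, 5640, 11, p3), (1360, 5640, 11, qa), (1360, 7180, 14, p1), (1360, 7180, 14, p3), (1360, 7180, 14, qa), (6220, 1480, 23, hr), (6220, 1480, 23, p3), (6220, 1480, 23, qa), (6220, 1480, 23, x3), (6220, 4380, 26, hr), (6220, 4380, 26, p3), (6220, 4380, 26, qa), (6220, 4380, 26, x3), (6220, 6160, 37, hr), (6220, 6160, 37, p3), (6220, 6160, 37, qa), (6220, 6160, 37, x3), (6220, 8990, 35, hr), (6220, 8990, 35, p3), (6220, 8990, 35, qa), (6220, 8990, 35, x3), (6220, 9400, 40, hr), (6220, 9400, 40, p3), (6220, 9400, 40, qa), (6220, 9400, 40, x3), (9400, 1580, 17, eng), (9400, 1580, 17, mkt), (9400, 1580, 17, p1), (9400, 1890, 33, eng), (9400, 1890, 33, mkt), (9400, 1890, 33, p1)}.
Filtering on dept ≠ p1 and mgr ≤ 17 leaves {(1360, 5640, 11, p3), (1360, 5640, 11, qa), (1360, 7180, 14, p3), (1360, 7180, 14, qa), (9400, 1580, 17, eng), (9400, 1580, 17, mkt)}.
Filtering on dept ≠ mkt leaves {(1360, 5640, 11, p3), (1360, 5640, 11, qa), (1360, 7180, 14, p3), (1360, 7180, 14, qa), (9400, 1580, 17, eng)}.
Keep only column(s) mgr, salary (2 duplicate(s) eliminated): {(11, 1360), (14, 1360), (17, 9400)}

{(11, 1360), (14, 1360), (17, 9400)}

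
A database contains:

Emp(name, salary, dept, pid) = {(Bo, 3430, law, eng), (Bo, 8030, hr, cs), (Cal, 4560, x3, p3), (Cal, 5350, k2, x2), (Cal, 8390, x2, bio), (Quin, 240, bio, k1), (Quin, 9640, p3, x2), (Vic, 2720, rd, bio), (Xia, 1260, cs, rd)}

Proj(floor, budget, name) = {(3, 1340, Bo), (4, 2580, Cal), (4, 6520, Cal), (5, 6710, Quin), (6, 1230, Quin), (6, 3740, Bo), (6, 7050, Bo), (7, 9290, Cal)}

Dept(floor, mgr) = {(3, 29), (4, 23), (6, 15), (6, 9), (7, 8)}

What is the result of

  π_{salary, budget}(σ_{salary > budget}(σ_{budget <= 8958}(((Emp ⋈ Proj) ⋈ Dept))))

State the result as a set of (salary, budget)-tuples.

Natural join on name: {(Bo, 3430, law, eng, 3, 1340), (Bo, 3430, law, eng, 6, 3740), (Bo, 3430, law, eng, 6, 7050), (Bo, 8030, hr, cs, 3, 1340), (Bo, 8030, hr, cs, 6, 3740), (Bo, 8030, hr, cs, 6, 7050), (Cal, 4560, x3, p3, 4, 2580), (Cal, 4560, x3, p3, 4, 6520), (Cal, 4560, x3, p3, 7, 9290), (Cal, 5350, k2, x2, 4, 2580), (Cal, 5350, k2, x2, 4, 6520), (Cal, 5350, k2, x2, 7, 9290), (Cal, 8390, x2, bio, 4, 2580), (Cal, 8390, x2, bio, 4, 6520), (Cal, 8390, x2, bio, 7, 9290), (Quin, 240, bio, k1, 5, 6710), (Quin, 240, bio, k1, 6, 1230), (Quin, 9640, p3, x2, 5, 6710), (Quin, 9640, p3, x2, 6, 1230)}
Natural join on floor: {(Bo, 3430, law, eng, 3, 1340, 29), (Bo, 3430, law, eng, 6, 3740, 15), (Bo, 3430, law, eng, 6, 3740, 9), (Bo, 3430, law, eng, 6, 7050, 15), (Bo, 3430, law, eng, 6, 7050, 9), (Bo, 8030, hr, cs, 3, 1340, 29), (Bo, 8030, hr, cs, 6, 3740, 15), (Bo, 8030, hr, cs, 6, 3740, 9), (Bo, 8030, hr, cs, 6, 7050, 15), (Bo, 8030, hr, cs, 6, 7050, 9), (Cal, 4560, x3, p3, 4, 2580, 23), (Cal, 4560, x3, p3, 4, 6520, 23), (Cal, 4560, x3, p3, 7, 9290, 8), (Cal, 5350, k2, x2, 4, 2580, 23), (Cal, 5350, k2, x2, 4, 6520, 23), (Cal, 5350, k2, x2, 7, 9290, 8), (Cal, 8390, x2, bio, 4, 2580, 23), (Cal, 8390, x2, bio, 4, 6520, 23), (Cal, 8390, x2, bio, 7, 9290, 8), (Quin, 240, bio, k1, 6, 1230, 15), (Quin, 240, bio, k1, 6, 1230, 9), (Quin, 9640, p3, x2, 6, 1230, 15), (Quin, 9640, p3, x2, 6, 1230, 9)}
σ[budget <= 8958]: keep tuples satisfying budget <= 8958 → {(Bo, 3430, law, eng, 3, 1340, 29), (Bo, 3430, law, eng, 6, 3740, 15), (Bo, 3430, law, eng, 6, 3740, 9), (Bo, 3430, law, eng, 6, 7050, 15), (Bo, 3430, law, eng, 6, 7050, 9), (Bo, 8030, hr, cs, 3, 1340, 29), (Bo, 8030, hr, cs, 6, 3740, 15), (Bo, 8030, hr, cs, 6, 3740, 9), (Bo, 8030, hr, cs, 6, 7050, 15), (Bo, 8030, hr, cs, 6, 7050, 9), (Cal, 4560, x3, p3, 4, 2580, 23), (Cal, 4560, x3, p3, 4, 6520, 23), (Cal, 5350, k2, x2, 4, 2580, 23), (Cal, 5350, k2, x2, 4, 6520, 23), (Cal, 8390, x2, bio, 4, 2580, 23), (Cal, 8390, x2, bio, 4, 6520, 23), (Quin, 240, bio, k1, 6, 1230, 15), (Quin, 240, bio, k1, 6, 1230, 9), (Quin, 9640, p3, x2, 6, 1230, 15), (Quin, 9640, p3, x2, 6, 1230, 9)}
σ[salary > budget]: keep tuples satisfying salary > budget → {(Bo, 3430, law, eng, 3, 1340, 29), (Bo, 8030, hr, cs, 3, 1340, 29), (Bo, 8030, hr, cs, 6, 3740, 15), (Bo, 8030, hr, cs, 6, 3740, 9), (Bo, 8030, hr, cs, 6, 7050, 15), (Bo, 8030, hr, cs, 6, 7050, 9), (Cal, 4560, x3, p3, 4, 2580, 23), (Cal, 5350, k2, x2, 4, 2580, 23), (Cal, 8390, x2, bio, 4, 2580, 23), (Cal, 8390, x2, bio, 4, 6520, 23), (Quin, 9640, p3, x2, 6, 1230, 15), (Quin, 9640, p3, x2, 6, 1230, 9)}
π_{salary, budget} gives {(3430, 1340), (4560, 2580), (5350, 2580), (8030, 1340), (8030, 3740), (8030, 7050), (8390, 2580), (8390, 6520), (9640, 1230)} (3 duplicate(s) eliminated).

{(3430, 1340), (4560, 2580), (5350, 2580), (8030, 1340), (8030, 3740), (8030, 7050), (8390, 2580), (8390, 6520), (9640, 1230)}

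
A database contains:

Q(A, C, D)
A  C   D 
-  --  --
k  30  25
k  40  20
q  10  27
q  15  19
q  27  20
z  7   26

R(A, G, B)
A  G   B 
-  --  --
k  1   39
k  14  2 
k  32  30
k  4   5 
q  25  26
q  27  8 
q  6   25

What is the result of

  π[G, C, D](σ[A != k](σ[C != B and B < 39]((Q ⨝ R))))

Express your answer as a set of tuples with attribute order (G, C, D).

Natural join on A: {(k, 30, 25, 1, 39), (k, 30, 25, 14, 2), (k, 30, 25, 32, 30), (k, 30, 25, 4, 5), (k, 40, 20, 1, 39), (k, 40, 20, 14, 2), (k, 40, 20, 32, 30), (k, 40, 20, 4, 5), (q, 10, 27, 25, 26), (q, 10, 27, 27, 8), (q, 10, 27, 6, 25), (q, 15, 19, 25, 26), (q, 15, 19, 27, 8), (q, 15, 19, 6, 25), (q, 27, 20, 25, 26), (q, 27, 20, 27, 8), (q, 27, 20, 6, 25)}
Filtering on C != B and B < 39 leaves {(k, 30, 25, 14, 2), (k, 30, 25, 4, 5), (k, 40, 20, 14, 2), (k, 40, 20, 32, 30), (k, 40, 20, 4, 5), (q, 10, 27, 25, 26), (q, 10, 27, 27, 8), (q, 10, 27, 6, 25), (q, 15, 19, 25, 26), (q, 15, 19, 27, 8), (q, 15, 19, 6, 25), (q, 27, 20, 25, 26), (q, 27, 20, 27, 8), (q, 27, 20, 6, 25)}.
Filtering on A != k leaves {(q, 10, 27, 25, 26), (q, 10, 27, 27, 8), (q, 10, 27, 6, 25), (q, 15, 19, 25, 26), (q, 15, 19, 27, 8), (q, 15, 19, 6, 25), (q, 27, 20, 25, 26), (q, 27, 20, 27, 8), (q, 27, 20, 6, 25)}.
π[G, C, D]: project onto (G, C, D) → {(25, 10, 27), (25, 15, 19), (25, 27, 20), (27, 10, 27), (27, 15, 19), (27, 27, 20), (6, 10, 27), (6, 15, 19), (6, 27, 20)}

{(25, 10, 27), (25, 15, 19), (25, 27, 20), (27, 10, 27), (27, 15, 19), (27, 27, 20), (6, 10, 27), (6, 15, 19), (6, 27, 20)}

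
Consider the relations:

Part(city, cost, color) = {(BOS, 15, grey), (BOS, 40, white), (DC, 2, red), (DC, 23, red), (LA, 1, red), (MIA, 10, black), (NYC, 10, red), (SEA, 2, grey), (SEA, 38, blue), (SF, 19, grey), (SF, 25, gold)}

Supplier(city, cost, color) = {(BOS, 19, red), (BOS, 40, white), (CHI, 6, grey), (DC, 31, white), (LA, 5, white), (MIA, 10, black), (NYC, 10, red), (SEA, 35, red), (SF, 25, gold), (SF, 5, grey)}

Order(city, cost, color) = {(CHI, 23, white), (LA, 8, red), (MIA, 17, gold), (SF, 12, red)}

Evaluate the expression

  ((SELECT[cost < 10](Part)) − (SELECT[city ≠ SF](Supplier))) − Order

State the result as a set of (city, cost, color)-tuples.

{(DC, 2, red), (LA, 1, red), (SEA, 2, grey)}

Selection cost < 10: {(DC, 2, red), (LA, 1, red), (SEA, 2, grey)}
Selection city ≠ SF: {(BOS, 19, red), (BOS, 40, white), (CHI, 6, grey), (DC, 31, white), (LA, 5, white), (MIA, 10, black), (NYC, 10, red), (SEA, 35, red)}
Difference: {(DC, 2, red), (LA, 1, red), (SEA, 2, grey)} with {(BOS, 19, red), (BOS, 40, white), (CHI, 6, grey), (DC, 31, white), (LA, 5, white), (MIA, 10, black), (NYC, 10, red), (SEA, 35, red)} → {(DC, 2, red), (LA, 1, red), (SEA, 2, grey)}
Difference: {(DC, 2, red), (LA, 1, red), (SEA, 2, grey)} with {(CHI, 23, white), (LA, 8, red), (MIA, 17, gold), (SF, 12, red)} → {(DC, 2, red), (LA, 1, red), (SEA, 2, grey)}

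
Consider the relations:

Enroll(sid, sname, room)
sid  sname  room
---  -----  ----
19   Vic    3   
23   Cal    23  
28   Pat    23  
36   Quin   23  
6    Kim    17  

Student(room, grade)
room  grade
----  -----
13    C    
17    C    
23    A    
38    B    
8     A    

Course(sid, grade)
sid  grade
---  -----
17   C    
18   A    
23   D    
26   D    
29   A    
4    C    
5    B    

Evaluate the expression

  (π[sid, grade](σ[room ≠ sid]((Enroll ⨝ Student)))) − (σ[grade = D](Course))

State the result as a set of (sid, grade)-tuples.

{(28, A), (36, A), (6, C)}

Natural join on room: {(23, Cal, 23, A), (28, Pat, 23, A), (36, Quin, 23, A), (6, Kim, 17, C)}
Selection room ≠ sid: {(28, Pat, 23, A), (36, Quin, 23, A), (6, Kim, 17, C)}
π_{sid, grade} gives {(28, A), (36, A), (6, C)}.
Selection grade = D: {(23, D), (26, D)}
Difference: {(28, A), (36, A), (6, C)} with {(23, D), (26, D)} → {(28, A), (36, A), (6, C)}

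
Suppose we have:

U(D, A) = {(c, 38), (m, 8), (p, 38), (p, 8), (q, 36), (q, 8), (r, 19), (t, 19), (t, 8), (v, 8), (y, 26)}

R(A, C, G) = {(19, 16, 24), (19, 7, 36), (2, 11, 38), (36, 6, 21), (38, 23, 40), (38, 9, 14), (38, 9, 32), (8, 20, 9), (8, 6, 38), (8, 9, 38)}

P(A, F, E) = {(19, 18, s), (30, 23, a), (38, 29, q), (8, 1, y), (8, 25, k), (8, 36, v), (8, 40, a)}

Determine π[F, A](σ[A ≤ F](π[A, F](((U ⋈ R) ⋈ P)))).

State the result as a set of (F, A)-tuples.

{(25, 8), (36, 8), (40, 8)}

Joining U and R on A yields {(c, 38, 23, 40), (c, 38, 9, 14), (c, 38, 9, 32), (m, 8, 20, 9), (m, 8, 6, 38), (m, 8, 9, 38), (p, 38, 23, 40), (p, 38, 9, 14), (p, 38, 9, 32), (p, 8, 20, 9), (p, 8, 6, 38), (p, 8, 9, 38), (q, 36, 6, 21), (q, 8, 20, 9), (q, 8, 6, 38), (q, 8, 9, 38), (r, 19, 16, 24), (r, 19, 7, 36), (t, 19, 16, 24), (t, 19, 7, 36), (t, 8, 20, 9), (t, 8, 6, 38), (t, 8, 9, 38), (v, 8, 20, 9), (v, 8, 6, 38), (v, 8, 9, 38)}.
Joining (U ⋈ R) and P on A yields {(c, 38, 23, 40, 29, q), (c, 38, 9, 14, 29, q), (c, 38, 9, 32, 29, q), (m, 8, 20, 9, 1, y), (m, 8, 20, 9, 25, k), (m, 8, 20, 9, 36, v), (m, 8, 20, 9, 40, a), (m, 8, 6, 38, 1, y), (m, 8, 6, 38, 25, k), (m, 8, 6, 38, 36, v), (m, 8, 6, 38, 40, a), (m, 8, 9, 38, 1, y), (m, 8, 9, 38, 25, k), (m, 8, 9, 38, 36, v), (m, 8, 9, 38, 40, a), (p, 38, 23, 40, 29, q), (p, 38, 9, 14, 29, q), (p, 38, 9, 32, 29, q), (p, 8, 20, 9, 1, y), (p, 8, 20, 9, 25, k), (p, 8, 20, 9, 36, v), (p, 8, 20, 9, 40, a), (p, 8, 6, 38, 1, y), (p, 8, 6, 38, 25, k), (p, 8, 6, 38, 36, v), (p, 8, 6, 38, 40, a), (p, 8, 9, 38, 1, y), (p, 8, 9, 38, 25, k), (p, 8, 9, 38, 36, v), (p, 8, 9, 38, 40, a), (q, 8, 20, 9, 1, y), (q, 8, 20, 9, 25, k), (q, 8, 20, 9, 36, v), (q, 8, 20, 9, 40, a), (q, 8, 6, 38, 1, y), (q, 8, 6, 38, 25, k), (q, 8, 6, 38, 36, v), (q, 8, 6, 38, 40, a), (q, 8, 9, 38, 1, y), (q, 8, 9, 38, 25, k), (q, 8, 9, 38, 36, v), (q, 8, 9, 38, 40, a), (r, 19, 16, 24, 18, s), (r, 19, 7, 36, 18, s), (t, 19, 16, 24, 18, s), (t, 19, 7, 36, 18, s), (t, 8, 20, 9, 1, y), (t, 8, 20, 9, 25, k), (t, 8, 20, 9, 36, v), (t, 8, 20, 9, 40, a), (t, 8, 6, 38, 1, y), (t, 8, 6, 38, 25, k), (t, 8, 6, 38, 36, v), (t, 8, 6, 38, 40, a), (t, 8, 9, 38, 1, y), (t, 8, 9, 38, 25, k), (t, 8, 9, 38, 36, v), (t, 8, 9, 38, 40, a), (v, 8, 20, 9, 1, y), (v, 8, 20, 9, 25, k), (v, 8, 20, 9, 36, v), (v, 8, 20, 9, 40, a), (v, 8, 6, 38, 1, y), (v, 8, 6, 38, 25, k), (v, 8, 6, 38, 36, v), (v, 8, 6, 38, 40, a), (v, 8, 9, 38, 1, y), (v, 8, 9, 38, 25, k), (v, 8, 9, 38, 36, v), (v, 8, 9, 38, 40, a)}.
Keep only column(s) A, F (64 duplicate(s) eliminated): {(19, 18), (38, 29), (8, 1), (8, 25), (8, 36), (8, 40)}
σ[A ≤ F]: keep tuples satisfying A ≤ F → {(8, 25), (8, 36), (8, 40)}
Keep only column(s) F, A: {(25, 8), (36, 8), (40, 8)}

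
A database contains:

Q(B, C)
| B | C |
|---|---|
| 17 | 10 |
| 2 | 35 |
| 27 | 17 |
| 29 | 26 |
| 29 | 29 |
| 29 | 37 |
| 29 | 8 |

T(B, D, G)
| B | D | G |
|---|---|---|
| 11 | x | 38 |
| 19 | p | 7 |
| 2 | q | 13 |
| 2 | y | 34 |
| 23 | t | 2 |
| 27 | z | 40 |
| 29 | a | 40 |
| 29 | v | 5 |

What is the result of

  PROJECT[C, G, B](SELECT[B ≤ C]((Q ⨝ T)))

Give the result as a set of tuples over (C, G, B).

{(29, 40, 29), (29, 5, 29), (35, 13, 2), (35, 34, 2), (37, 40, 29), (37, 5, 29)}

Q ⋈ T (natural join on B): {(2, 35, q, 13), (2, 35, y, 34), (27, 17, z, 40), (29, 26, a, 40), (29, 26, v, 5), (29, 29, a, 40), (29, 29, v, 5), (29, 37, a, 40), (29, 37, v, 5), (29, 8, a, 40), (29, 8, v, 5)}
σ[B ≤ C]: keep tuples satisfying B ≤ C → {(2, 35, q, 13), (2, 35, y, 34), (29, 29, a, 40), (29, 29, v, 5), (29, 37, a, 40), (29, 37, v, 5)}
π_{C, G, B} gives {(29, 40, 29), (29, 5, 29), (35, 13, 2), (35, 34, 2), (37, 40, 29), (37, 5, 29)}.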